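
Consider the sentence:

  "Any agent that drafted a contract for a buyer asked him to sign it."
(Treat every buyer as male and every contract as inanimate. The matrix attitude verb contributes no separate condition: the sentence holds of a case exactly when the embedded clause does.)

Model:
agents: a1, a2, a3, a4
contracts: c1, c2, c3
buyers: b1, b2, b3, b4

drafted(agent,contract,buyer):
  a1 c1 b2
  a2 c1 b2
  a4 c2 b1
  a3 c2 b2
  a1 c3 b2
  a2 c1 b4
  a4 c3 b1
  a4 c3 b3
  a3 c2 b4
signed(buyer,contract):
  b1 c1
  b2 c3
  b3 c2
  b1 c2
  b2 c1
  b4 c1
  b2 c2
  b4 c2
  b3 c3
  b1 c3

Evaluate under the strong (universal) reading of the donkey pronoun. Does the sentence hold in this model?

"him" takes "a buyer" as antecedent and "it" takes "a contract"; both are donkey pronouns co-varying with the restrictor.
Strong reading: for every (a,c,b) with drafted(a,c,b), signed(b,c).
Restrictor triples: (a1,c1,b2)→signed(b2,c1) ✓  (a1,c3,b2)→signed(b2,c3) ✓  (a2,c1,b2)→signed(b2,c1) ✓  (a2,c1,b4)→signed(b4,c1) ✓  (a3,c2,b2)→signed(b2,c2) ✓  (a3,c2,b4)→signed(b4,c2) ✓  (a4,c2,b1)→signed(b1,c2) ✓  (a4,c3,b1)→signed(b1,c3) ✓  (a4,c3,b3)→signed(b3,c3) ✓
Every restrictor triple satisfies the scope.

True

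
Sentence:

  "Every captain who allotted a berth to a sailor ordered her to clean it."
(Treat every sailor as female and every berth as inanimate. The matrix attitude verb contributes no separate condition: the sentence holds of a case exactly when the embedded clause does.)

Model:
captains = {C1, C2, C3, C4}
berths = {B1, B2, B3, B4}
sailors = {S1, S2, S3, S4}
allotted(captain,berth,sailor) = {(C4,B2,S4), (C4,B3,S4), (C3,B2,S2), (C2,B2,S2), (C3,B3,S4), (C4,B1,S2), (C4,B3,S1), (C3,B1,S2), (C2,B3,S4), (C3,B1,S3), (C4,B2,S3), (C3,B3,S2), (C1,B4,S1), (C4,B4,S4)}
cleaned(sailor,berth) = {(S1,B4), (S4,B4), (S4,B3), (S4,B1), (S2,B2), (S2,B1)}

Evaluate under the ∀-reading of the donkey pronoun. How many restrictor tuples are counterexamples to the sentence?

5

"her" takes "a sailor" as antecedent and "it" takes "a berth"; both are donkey pronouns co-varying with the restrictor.
Strong reading: for every (c,b,s) with allotted(c,b,s), cleaned(s,b).
Restrictor triples: (C1,B4,S1)→cleaned(S1,B4) ✓  (C2,B2,S2)→cleaned(S2,B2) ✓  (C2,B3,S4)→cleaned(S4,B3) ✓  (C3,B1,S2)→cleaned(S2,B1) ✓  (C3,B1,S3)→cleaned(S3,B1) ✗  (C3,B2,S2)→cleaned(S2,B2) ✓  (C3,B3,S2)→cleaned(S2,B3) ✗  (C3,B3,S4)→cleaned(S4,B3) ✓  (C4,B1,S2)→cleaned(S2,B1) ✓  (C4,B2,S3)→cleaned(S3,B2) ✗  (C4,B2,S4)→cleaned(S4,B2) ✗  (C4,B3,S1)→cleaned(S1,B3) ✗  (C4,B3,S4)→cleaned(S4,B3) ✓  (C4,B4,S4)→cleaned(S4,B4) ✓
Counterexamples (restrictor triples failing the scope): 5.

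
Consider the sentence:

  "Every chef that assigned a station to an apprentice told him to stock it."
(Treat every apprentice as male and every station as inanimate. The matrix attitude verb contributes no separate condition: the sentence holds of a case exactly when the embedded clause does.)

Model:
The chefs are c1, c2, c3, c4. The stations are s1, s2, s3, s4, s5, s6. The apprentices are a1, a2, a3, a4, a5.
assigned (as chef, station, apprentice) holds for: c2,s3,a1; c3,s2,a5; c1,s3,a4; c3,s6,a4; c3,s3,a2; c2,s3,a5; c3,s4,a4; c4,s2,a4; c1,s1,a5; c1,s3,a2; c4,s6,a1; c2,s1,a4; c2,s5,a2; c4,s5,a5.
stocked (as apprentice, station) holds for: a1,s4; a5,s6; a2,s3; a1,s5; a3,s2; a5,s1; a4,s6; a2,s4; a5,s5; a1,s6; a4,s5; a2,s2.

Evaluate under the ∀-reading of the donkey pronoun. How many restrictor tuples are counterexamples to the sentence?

8

"him" takes "an apprentice" as antecedent and "it" takes "a station"; both are donkey pronouns co-varying with the restrictor.
Strong reading: for every (c,s,a) with assigned(c,s,a), stocked(a,s).
Restrictor triples: (c1,s1,a5)→stocked(a5,s1) ✓  (c1,s3,a2)→stocked(a2,s3) ✓  (c1,s3,a4)→stocked(a4,s3) ✗  (c2,s1,a4)→stocked(a4,s1) ✗  (c2,s3,a1)→stocked(a1,s3) ✗  (c2,s3,a5)→stocked(a5,s3) ✗  (c2,s5,a2)→stocked(a2,s5) ✗  (c3,s2,a5)→stocked(a5,s2) ✗  (c3,s3,a2)→stocked(a2,s3) ✓  (c3,s4,a4)→stocked(a4,s4) ✗  (c3,s6,a4)→stocked(a4,s6) ✓  (c4,s2,a4)→stocked(a4,s2) ✗  (c4,s5,a5)→stocked(a5,s5) ✓  (c4,s6,a1)→stocked(a1,s6) ✓
Counterexamples (restrictor triples failing the scope): 8.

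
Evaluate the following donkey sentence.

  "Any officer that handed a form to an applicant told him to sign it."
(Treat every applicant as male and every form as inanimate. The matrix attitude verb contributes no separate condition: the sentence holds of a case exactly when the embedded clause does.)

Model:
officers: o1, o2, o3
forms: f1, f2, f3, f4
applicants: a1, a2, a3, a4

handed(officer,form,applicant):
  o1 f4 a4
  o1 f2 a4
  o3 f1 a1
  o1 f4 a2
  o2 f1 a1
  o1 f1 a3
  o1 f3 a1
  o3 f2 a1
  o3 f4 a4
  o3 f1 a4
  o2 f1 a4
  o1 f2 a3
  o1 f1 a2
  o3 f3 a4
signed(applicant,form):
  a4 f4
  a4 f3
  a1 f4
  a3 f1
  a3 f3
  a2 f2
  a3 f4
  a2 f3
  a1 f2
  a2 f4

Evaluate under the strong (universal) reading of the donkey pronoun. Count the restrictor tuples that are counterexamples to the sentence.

8

"him" takes "an applicant" as antecedent and "it" takes "a form"; both are donkey pronouns co-varying with the restrictor.
Strong reading: for every (o,f,a) with handed(o,f,a), signed(a,f).
Restrictor triples: (o1,f1,a2)→signed(a2,f1) ✗  (o1,f1,a3)→signed(a3,f1) ✓  (o1,f2,a3)→signed(a3,f2) ✗  (o1,f2,a4)→signed(a4,f2) ✗  (o1,f3,a1)→signed(a1,f3) ✗  (o1,f4,a2)→signed(a2,f4) ✓  (o1,f4,a4)→signed(a4,f4) ✓  (o2,f1,a1)→signed(a1,f1) ✗  (o2,f1,a4)→signed(a4,f1) ✗  (o3,f1,a1)→signed(a1,f1) ✗  (o3,f1,a4)→signed(a4,f1) ✗  (o3,f2,a1)→signed(a1,f2) ✓  (o3,f3,a4)→signed(a4,f3) ✓  (o3,f4,a4)→signed(a4,f4) ✓
Counterexamples (restrictor triples failing the scope): 8.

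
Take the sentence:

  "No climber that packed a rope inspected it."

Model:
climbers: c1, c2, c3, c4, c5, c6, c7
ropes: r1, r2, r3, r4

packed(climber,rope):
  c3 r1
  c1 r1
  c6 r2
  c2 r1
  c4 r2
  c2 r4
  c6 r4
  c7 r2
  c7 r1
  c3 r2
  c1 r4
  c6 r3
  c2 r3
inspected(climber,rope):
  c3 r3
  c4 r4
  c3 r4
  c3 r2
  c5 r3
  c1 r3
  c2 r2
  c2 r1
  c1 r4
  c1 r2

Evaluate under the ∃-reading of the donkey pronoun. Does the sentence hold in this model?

False

"it" takes "a rope" as antecedent — a donkey pronoun bound across the clause boundary.
Truth condition: for no (c,r) with packed(c,r) does inspected(c,r) hold.
Restrictor pairs — does the scope hold? (c1,r1):fails  (c1,r4):holds  (c2,r1):holds  (c2,r3):fails  (c2,r4):fails  (c3,r1):fails  (c3,r2):holds  (c4,r2):fails  (c6,r2):fails  (c6,r3):fails  (c6,r4):fails  (c7,r1):fails  (c7,r2):fails
Scope holds for 3 pair(s), so the sentence is false.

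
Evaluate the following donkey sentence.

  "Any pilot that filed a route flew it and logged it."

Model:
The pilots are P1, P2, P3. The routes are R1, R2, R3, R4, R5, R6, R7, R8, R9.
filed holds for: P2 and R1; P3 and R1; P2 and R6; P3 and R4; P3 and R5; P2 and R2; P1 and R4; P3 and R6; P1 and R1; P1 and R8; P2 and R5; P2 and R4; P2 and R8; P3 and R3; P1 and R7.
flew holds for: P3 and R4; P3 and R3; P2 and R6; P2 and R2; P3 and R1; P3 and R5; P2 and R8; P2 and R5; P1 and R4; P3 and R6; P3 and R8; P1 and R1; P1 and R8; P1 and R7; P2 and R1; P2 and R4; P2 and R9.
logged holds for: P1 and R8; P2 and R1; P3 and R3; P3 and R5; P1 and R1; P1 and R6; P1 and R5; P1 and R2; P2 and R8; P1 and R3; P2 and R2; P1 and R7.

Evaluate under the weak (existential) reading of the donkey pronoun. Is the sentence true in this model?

"it" takes "a route" as antecedent — a donkey pronoun bound across the clause boundary.
Weak reading: every pilot p with some filed-route has at least one filed-route r such that flew(p,r) ∧ logged(p,r).
Per pilot: P1:✓  P2:✓  P3:✓
Every pilot in the restrictor has a witness.

True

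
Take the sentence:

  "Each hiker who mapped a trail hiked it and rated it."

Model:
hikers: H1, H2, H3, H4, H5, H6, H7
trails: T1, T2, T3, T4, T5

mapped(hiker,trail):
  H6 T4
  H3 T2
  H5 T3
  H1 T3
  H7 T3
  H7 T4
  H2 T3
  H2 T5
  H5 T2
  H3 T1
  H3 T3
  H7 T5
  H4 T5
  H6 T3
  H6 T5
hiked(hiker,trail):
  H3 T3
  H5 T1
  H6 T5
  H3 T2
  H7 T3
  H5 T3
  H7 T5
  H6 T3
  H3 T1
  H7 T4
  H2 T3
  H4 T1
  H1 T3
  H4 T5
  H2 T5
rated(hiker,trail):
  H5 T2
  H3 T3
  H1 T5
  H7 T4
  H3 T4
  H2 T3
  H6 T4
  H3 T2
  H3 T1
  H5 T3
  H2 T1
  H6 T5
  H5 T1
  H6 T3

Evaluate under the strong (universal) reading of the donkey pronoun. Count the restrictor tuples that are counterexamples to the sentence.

"it" takes "a trail" as antecedent — a donkey pronoun bound across the clause boundary.
Strong reading: for every (h,t) with mapped(h,t), hiked(h,t) ∧ rated(h,t).
Restrictor pairs: (H1,T3) ✗  (H2,T3) ✓  (H2,T5) ✗  (H3,T1) ✓  (H3,T2) ✓  (H3,T3) ✓  (H4,T5) ✗  (H5,T2) ✗  (H5,T3) ✓  (H6,T3) ✓  (H6,T4) ✗  (H6,T5) ✓  (H7,T3) ✗  (H7,T4) ✓  (H7,T5) ✗
Counterexamples (restrictor pairs failing the scope): 7.

7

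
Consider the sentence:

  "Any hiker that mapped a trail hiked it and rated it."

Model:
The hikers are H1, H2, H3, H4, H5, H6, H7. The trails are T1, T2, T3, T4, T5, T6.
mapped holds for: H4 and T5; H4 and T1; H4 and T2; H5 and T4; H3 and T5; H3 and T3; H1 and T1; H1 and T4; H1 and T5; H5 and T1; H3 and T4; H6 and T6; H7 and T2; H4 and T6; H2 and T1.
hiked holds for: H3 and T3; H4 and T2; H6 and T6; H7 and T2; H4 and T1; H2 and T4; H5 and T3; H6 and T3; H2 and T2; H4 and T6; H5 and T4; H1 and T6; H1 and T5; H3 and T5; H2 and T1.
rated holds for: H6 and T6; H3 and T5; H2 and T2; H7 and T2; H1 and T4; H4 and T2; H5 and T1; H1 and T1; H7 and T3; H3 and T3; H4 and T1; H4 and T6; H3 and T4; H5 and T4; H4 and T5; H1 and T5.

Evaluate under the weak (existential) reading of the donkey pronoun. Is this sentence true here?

False

"it" takes "a trail" as antecedent — a donkey pronoun bound across the clause boundary.
Weak reading: every hiker h with some mapped-trail has at least one mapped-trail t such that hiked(h,t) ∧ rated(h,t).
Per hiker: H1:✓  H2:✗  H3:✓  H4:✓  H5:✓  H6:✓  H7:✓
H2 has no witness among its mapped-trails.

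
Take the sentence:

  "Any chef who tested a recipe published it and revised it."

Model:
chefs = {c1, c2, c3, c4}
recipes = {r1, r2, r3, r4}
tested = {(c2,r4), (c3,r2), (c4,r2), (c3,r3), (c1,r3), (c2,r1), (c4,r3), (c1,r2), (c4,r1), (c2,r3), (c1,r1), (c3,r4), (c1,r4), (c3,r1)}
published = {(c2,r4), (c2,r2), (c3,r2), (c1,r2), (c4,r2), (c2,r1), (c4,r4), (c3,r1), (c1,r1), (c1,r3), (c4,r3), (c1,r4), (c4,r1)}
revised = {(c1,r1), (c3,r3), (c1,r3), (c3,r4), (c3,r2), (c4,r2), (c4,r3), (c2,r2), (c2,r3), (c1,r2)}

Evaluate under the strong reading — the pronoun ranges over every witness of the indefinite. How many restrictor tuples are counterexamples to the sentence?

"it" takes "a recipe" as antecedent — a donkey pronoun bound across the clause boundary.
Strong reading: for every (c,r) with tested(c,r), published(c,r) ∧ revised(c,r).
Restrictor pairs: (c1,r1) ✓  (c1,r2) ✓  (c1,r3) ✓  (c1,r4) ✗  (c2,r1) ✗  (c2,r3) ✗  (c2,r4) ✗  (c3,r1) ✗  (c3,r2) ✓  (c3,r3) ✗  (c3,r4) ✗  (c4,r1) ✗  (c4,r2) ✓  (c4,r3) ✓
Counterexamples (restrictor pairs failing the scope): 8.

8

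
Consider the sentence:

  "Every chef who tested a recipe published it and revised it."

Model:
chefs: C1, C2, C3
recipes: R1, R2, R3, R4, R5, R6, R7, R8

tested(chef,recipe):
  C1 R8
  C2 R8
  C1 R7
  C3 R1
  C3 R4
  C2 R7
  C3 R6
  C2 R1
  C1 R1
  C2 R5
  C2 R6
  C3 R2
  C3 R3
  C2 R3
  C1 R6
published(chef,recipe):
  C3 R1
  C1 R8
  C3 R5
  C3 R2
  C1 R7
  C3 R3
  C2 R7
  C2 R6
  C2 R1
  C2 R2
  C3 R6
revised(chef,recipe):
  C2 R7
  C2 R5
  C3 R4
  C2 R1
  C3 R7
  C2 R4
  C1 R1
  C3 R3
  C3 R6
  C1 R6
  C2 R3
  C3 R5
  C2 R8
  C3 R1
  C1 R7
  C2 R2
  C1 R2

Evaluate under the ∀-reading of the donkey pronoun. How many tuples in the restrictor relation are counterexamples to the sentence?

9

"it" takes "a recipe" as antecedent — a donkey pronoun bound across the clause boundary.
Strong reading: for every (c,r) with tested(c,r), published(c,r) ∧ revised(c,r).
Restrictor pairs: (C1,R1) ✗  (C1,R6) ✗  (C1,R7) ✓  (C1,R8) ✗  (C2,R1) ✓  (C2,R3) ✗  (C2,R5) ✗  (C2,R6) ✗  (C2,R7) ✓  (C2,R8) ✗  (C3,R1) ✓  (C3,R2) ✗  (C3,R3) ✓  (C3,R4) ✗  (C3,R6) ✓
Counterexamples (restrictor pairs failing the scope): 9.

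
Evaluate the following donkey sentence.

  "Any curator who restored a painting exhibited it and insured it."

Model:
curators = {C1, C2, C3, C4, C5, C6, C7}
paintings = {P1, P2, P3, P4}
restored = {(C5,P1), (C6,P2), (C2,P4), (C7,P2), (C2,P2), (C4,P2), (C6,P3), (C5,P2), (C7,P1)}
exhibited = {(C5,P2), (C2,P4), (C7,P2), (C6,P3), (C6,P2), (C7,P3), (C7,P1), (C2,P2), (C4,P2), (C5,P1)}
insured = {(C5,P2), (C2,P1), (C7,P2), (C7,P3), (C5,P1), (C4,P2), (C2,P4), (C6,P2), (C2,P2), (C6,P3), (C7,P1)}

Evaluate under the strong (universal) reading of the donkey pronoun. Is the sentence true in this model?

"it" takes "a painting" as antecedent — a donkey pronoun bound across the clause boundary.
Strong reading: for every (c,p) with restored(c,p), exhibited(c,p) ∧ insured(c,p).
Restrictor pairs: (C2,P2) ✓  (C2,P4) ✓  (C4,P2) ✓  (C5,P1) ✓  (C5,P2) ✓  (C6,P2) ✓  (C6,P3) ✓  (C7,P1) ✓  (C7,P2) ✓
Every restrictor pair satisfies the scope.

True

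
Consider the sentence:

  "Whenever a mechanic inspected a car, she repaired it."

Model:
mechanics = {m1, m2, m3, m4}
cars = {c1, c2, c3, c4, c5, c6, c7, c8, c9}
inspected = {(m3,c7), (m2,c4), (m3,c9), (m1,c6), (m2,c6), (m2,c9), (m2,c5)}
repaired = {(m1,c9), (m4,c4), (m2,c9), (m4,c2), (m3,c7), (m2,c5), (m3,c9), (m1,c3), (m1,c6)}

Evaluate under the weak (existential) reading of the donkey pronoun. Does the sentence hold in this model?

"it" takes "a car" as antecedent — a donkey pronoun bound across the clause boundary.
Weak reading: every mechanic m with some inspected-car has at least one inspected-car c such that repaired(m,c).
Per mechanic: m1:✓  m2:✓  m3:✓
Every mechanic in the restrictor has a witness.

True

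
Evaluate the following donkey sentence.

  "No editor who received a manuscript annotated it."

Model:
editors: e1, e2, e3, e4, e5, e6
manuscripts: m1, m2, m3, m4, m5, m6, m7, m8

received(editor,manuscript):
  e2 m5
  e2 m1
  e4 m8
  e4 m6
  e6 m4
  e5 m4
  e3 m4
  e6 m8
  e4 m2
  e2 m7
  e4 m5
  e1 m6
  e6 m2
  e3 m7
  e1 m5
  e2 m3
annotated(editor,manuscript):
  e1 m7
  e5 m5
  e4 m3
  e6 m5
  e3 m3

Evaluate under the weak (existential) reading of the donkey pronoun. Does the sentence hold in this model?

"it" takes "a manuscript" as antecedent — a donkey pronoun bound across the clause boundary.
Truth condition: for no (e,m) with received(e,m) does annotated(e,m) hold.
Restrictor pairs — does the scope hold? (e1,m5):fails  (e1,m6):fails  (e2,m1):fails  (e2,m3):fails  (e2,m5):fails  (e2,m7):fails  (e3,m4):fails  (e3,m7):fails  (e4,m2):fails  (e4,m5):fails  (e4,m6):fails  (e4,m8):fails  (e5,m4):fails  (e6,m2):fails  (e6,m4):fails  (e6,m8):fails
Scope holds for no restrictor pair, so the sentence is true.

True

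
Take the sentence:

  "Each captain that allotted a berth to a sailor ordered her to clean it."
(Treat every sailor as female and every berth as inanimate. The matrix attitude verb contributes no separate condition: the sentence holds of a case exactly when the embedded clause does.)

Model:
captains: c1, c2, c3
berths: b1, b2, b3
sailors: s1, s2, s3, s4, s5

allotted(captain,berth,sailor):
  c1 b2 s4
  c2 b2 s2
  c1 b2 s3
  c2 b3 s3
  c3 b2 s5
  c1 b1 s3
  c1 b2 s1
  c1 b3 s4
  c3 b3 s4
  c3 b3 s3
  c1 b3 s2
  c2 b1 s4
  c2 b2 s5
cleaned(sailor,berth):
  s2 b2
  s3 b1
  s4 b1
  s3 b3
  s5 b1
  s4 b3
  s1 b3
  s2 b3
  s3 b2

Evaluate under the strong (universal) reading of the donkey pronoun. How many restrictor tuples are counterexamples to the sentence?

"her" takes "a sailor" as antecedent and "it" takes "a berth"; both are donkey pronouns co-varying with the restrictor.
Strong reading: for every (c,b,s) with allotted(c,b,s), cleaned(s,b).
Restrictor triples: (c1,b1,s3)→cleaned(s3,b1) ✓  (c1,b2,s1)→cleaned(s1,b2) ✗  (c1,b2,s3)→cleaned(s3,b2) ✓  (c1,b2,s4)→cleaned(s4,b2) ✗  (c1,b3,s2)→cleaned(s2,b3) ✓  (c1,b3,s4)→cleaned(s4,b3) ✓  (c2,b1,s4)→cleaned(s4,b1) ✓  (c2,b2,s2)→cleaned(s2,b2) ✓  (c2,b2,s5)→cleaned(s5,b2) ✗  (c2,b3,s3)→cleaned(s3,b3) ✓  (c3,b2,s5)→cleaned(s5,b2) ✗  (c3,b3,s3)→cleaned(s3,b3) ✓  (c3,b3,s4)→cleaned(s4,b3) ✓
Counterexamples (restrictor triples failing the scope): 4.

4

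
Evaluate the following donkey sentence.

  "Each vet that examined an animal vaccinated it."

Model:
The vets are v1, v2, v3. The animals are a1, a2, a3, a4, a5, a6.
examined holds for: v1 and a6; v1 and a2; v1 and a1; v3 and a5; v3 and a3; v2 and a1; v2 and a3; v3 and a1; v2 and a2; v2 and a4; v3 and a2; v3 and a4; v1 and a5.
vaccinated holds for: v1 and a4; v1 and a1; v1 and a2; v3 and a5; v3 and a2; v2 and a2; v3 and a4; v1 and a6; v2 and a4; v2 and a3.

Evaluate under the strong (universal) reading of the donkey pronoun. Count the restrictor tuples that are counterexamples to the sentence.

"it" takes "an animal" as antecedent — a donkey pronoun bound across the clause boundary.
Strong reading: for every (v,a) with examined(v,a), vaccinated(v,a).
Restrictor pairs: (v1,a1) ✓  (v1,a2) ✓  (v1,a5) ✗  (v1,a6) ✓  (v2,a1) ✗  (v2,a2) ✓  (v2,a3) ✓  (v2,a4) ✓  (v3,a1) ✗  (v3,a2) ✓  (v3,a3) ✗  (v3,a4) ✓  (v3,a5) ✓
Counterexamples (restrictor pairs failing the scope): 4.

4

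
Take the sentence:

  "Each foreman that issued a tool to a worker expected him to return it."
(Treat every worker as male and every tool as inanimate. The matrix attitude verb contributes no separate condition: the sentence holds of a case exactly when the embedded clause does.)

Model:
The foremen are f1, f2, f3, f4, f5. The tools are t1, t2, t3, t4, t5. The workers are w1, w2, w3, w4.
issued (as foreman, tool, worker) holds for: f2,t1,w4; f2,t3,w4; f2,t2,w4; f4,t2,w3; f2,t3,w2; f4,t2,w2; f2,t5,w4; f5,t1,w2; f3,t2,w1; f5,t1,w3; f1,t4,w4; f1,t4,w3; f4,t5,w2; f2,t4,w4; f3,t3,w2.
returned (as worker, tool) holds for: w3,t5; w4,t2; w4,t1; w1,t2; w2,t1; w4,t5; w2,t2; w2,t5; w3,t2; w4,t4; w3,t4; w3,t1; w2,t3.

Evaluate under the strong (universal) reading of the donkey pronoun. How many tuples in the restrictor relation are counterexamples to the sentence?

"him" takes "a worker" as antecedent and "it" takes "a tool"; both are donkey pronouns co-varying with the restrictor.
Strong reading: for every (f,t,w) with issued(f,t,w), returned(w,t).
Restrictor triples: (f1,t4,w3)→returned(w3,t4) ✓  (f1,t4,w4)→returned(w4,t4) ✓  (f2,t1,w4)→returned(w4,t1) ✓  (f2,t2,w4)→returned(w4,t2) ✓  (f2,t3,w2)→returned(w2,t3) ✓  (f2,t3,w4)→returned(w4,t3) ✗  (f2,t4,w4)→returned(w4,t4) ✓  (f2,t5,w4)→returned(w4,t5) ✓  (f3,t2,w1)→returned(w1,t2) ✓  (f3,t3,w2)→returned(w2,t3) ✓  (f4,t2,w2)→returned(w2,t2) ✓  (f4,t2,w3)→returned(w3,t2) ✓  (f4,t5,w2)→returned(w2,t5) ✓  (f5,t1,w2)→returned(w2,t1) ✓  (f5,t1,w3)→returned(w3,t1) ✓
Counterexamples (restrictor triples failing the scope): 1.

1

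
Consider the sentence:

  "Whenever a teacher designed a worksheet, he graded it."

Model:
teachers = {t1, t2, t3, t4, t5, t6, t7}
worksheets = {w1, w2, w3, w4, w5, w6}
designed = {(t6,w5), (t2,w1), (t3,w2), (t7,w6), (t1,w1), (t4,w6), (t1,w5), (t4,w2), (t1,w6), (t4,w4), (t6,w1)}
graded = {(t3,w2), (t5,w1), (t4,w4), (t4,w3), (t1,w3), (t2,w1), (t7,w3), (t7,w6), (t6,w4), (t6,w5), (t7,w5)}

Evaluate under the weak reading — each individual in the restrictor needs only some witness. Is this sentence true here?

False

"it" takes "a worksheet" as antecedent — a donkey pronoun bound across the clause boundary.
Weak reading: every teacher t with some designed-worksheet has at least one designed-worksheet w such that graded(t,w).
Per teacher: t1:✗  t2:✓  t3:✓  t4:✓  t6:✓  t7:✓
t1 has no witness among its designed-worksheets.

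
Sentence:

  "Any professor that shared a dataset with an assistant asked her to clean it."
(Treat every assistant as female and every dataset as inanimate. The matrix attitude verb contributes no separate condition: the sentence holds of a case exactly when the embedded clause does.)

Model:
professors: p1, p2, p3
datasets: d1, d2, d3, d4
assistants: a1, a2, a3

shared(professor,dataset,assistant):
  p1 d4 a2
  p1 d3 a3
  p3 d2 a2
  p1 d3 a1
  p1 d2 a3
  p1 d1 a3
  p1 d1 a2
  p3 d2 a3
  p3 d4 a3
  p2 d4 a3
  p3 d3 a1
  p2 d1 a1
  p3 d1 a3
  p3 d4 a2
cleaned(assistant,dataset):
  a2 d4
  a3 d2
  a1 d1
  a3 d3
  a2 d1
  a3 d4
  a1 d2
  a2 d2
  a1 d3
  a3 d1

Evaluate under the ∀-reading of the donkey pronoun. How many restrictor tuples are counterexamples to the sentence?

"her" takes "an assistant" as antecedent and "it" takes "a dataset"; both are donkey pronouns co-varying with the restrictor.
Strong reading: for every (p,d,a) with shared(p,d,a), cleaned(a,d).
Restrictor triples: (p1,d1,a2)→cleaned(a2,d1) ✓  (p1,d1,a3)→cleaned(a3,d1) ✓  (p1,d2,a3)→cleaned(a3,d2) ✓  (p1,d3,a1)→cleaned(a1,d3) ✓  (p1,d3,a3)→cleaned(a3,d3) ✓  (p1,d4,a2)→cleaned(a2,d4) ✓  (p2,d1,a1)→cleaned(a1,d1) ✓  (p2,d4,a3)→cleaned(a3,d4) ✓  (p3,d1,a3)→cleaned(a3,d1) ✓  (p3,d2,a2)→cleaned(a2,d2) ✓  (p3,d2,a3)→cleaned(a3,d2) ✓  (p3,d3,a1)→cleaned(a1,d3) ✓  (p3,d4,a2)→cleaned(a2,d4) ✓  (p3,d4,a3)→cleaned(a3,d4) ✓
Counterexamples (restrictor triples failing the scope): 0.

0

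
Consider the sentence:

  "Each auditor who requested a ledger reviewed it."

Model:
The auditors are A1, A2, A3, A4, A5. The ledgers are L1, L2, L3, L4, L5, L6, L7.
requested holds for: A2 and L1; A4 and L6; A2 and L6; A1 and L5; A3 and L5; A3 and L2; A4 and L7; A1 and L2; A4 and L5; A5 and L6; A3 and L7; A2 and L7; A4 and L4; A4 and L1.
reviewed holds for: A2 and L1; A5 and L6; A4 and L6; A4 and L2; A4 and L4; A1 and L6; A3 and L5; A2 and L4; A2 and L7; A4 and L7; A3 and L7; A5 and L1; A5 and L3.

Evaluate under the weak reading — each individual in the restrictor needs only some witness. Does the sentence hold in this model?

False

"it" takes "a ledger" as antecedent — a donkey pronoun bound across the clause boundary.
Weak reading: every auditor a with some requested-ledger has at least one requested-ledger l such that reviewed(a,l).
Per auditor: A1:✗  A2:✓  A3:✓  A4:✓  A5:✓
A1 has no witness among its requested-ledgers.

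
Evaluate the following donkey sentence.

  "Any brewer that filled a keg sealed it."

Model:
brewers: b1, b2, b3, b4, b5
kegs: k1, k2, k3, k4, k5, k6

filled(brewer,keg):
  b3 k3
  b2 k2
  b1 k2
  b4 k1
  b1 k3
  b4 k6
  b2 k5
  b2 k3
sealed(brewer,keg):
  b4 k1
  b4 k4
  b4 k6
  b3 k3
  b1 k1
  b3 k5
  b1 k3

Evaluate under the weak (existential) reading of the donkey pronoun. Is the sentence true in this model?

"it" takes "a keg" as antecedent — a donkey pronoun bound across the clause boundary.
Weak reading: every brewer b with some filled-keg has at least one filled-keg k such that sealed(b,k).
Per brewer: b1:✓  b2:✗  b3:✓  b4:✓
b2 has no witness among its filled-kegs.

False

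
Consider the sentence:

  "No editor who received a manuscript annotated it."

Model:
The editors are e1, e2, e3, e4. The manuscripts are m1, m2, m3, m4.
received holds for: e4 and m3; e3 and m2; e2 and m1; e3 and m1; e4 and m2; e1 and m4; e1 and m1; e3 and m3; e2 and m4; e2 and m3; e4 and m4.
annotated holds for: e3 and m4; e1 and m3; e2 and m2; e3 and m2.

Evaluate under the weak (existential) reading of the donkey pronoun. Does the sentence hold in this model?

"it" takes "a manuscript" as antecedent — a donkey pronoun bound across the clause boundary.
Truth condition: for no (e,m) with received(e,m) does annotated(e,m) hold.
Restrictor pairs — does the scope hold? (e1,m1):fails  (e1,m4):fails  (e2,m1):fails  (e2,m3):fails  (e2,m4):fails  (e3,m1):fails  (e3,m2):holds  (e3,m3):fails  (e4,m2):fails  (e4,m3):fails  (e4,m4):fails
Scope holds for 1 pair(s), so the sentence is false.

False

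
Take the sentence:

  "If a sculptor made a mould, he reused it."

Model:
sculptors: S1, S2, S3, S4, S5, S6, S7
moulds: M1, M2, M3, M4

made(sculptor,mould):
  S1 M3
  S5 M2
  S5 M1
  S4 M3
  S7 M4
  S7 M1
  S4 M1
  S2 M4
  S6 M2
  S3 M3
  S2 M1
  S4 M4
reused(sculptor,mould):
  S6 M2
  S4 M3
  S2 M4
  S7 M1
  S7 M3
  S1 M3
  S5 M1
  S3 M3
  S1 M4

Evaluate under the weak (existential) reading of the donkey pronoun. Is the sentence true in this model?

True

"it" takes "a mould" as antecedent — a donkey pronoun bound across the clause boundary.
Weak reading: every sculptor s with some made-mould has at least one made-mould m such that reused(s,m).
Per sculptor: S1:✓  S2:✓  S3:✓  S4:✓  S5:✓  S6:✓  S7:✓
Every sculptor in the restrictor has a witness.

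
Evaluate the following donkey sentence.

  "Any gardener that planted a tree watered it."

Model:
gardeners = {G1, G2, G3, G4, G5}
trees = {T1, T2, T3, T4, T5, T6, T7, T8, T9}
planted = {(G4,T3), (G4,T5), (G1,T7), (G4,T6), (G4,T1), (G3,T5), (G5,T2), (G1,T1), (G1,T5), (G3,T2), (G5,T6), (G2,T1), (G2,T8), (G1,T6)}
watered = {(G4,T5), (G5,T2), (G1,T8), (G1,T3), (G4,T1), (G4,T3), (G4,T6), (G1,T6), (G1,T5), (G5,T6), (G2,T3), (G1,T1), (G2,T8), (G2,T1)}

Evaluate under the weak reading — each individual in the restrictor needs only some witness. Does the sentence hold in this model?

"it" takes "a tree" as antecedent — a donkey pronoun bound across the clause boundary.
Weak reading: every gardener g with some planted-tree has at least one planted-tree t such that watered(g,t).
Per gardener: G1:✓  G2:✓  G3:✗  G4:✓  G5:✓
G3 has no witness among its planted-trees.

False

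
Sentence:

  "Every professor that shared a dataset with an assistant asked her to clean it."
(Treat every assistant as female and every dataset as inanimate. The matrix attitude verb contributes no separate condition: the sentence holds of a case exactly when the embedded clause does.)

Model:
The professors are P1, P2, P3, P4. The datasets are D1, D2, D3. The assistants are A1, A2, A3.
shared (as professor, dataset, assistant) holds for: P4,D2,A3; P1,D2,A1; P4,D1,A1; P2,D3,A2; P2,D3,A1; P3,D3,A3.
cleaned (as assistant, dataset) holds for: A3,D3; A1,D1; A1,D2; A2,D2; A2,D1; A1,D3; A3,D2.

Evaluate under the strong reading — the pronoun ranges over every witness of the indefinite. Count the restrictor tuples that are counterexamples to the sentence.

1

"her" takes "an assistant" as antecedent and "it" takes "a dataset"; both are donkey pronouns co-varying with the restrictor.
Strong reading: for every (p,d,a) with shared(p,d,a), cleaned(a,d).
Restrictor triples: (P1,D2,A1)→cleaned(A1,D2) ✓  (P2,D3,A1)→cleaned(A1,D3) ✓  (P2,D3,A2)→cleaned(A2,D3) ✗  (P3,D3,A3)→cleaned(A3,D3) ✓  (P4,D1,A1)→cleaned(A1,D1) ✓  (P4,D2,A3)→cleaned(A3,D2) ✓
Counterexamples (restrictor triples failing the scope): 1.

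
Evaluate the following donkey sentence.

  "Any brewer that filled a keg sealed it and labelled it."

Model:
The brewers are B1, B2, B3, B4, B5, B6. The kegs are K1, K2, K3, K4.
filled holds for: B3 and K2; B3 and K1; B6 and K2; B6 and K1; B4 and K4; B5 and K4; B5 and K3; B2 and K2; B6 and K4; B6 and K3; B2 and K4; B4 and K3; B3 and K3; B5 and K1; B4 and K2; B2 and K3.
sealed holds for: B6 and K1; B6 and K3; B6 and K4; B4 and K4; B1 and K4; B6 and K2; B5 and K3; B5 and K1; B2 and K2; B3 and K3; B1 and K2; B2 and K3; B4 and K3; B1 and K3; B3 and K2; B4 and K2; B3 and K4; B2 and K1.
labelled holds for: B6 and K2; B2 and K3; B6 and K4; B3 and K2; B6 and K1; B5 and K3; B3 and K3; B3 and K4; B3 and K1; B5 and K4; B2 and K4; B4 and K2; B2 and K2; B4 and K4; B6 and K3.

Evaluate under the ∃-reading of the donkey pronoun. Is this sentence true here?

"it" takes "a keg" as antecedent — a donkey pronoun bound across the clause boundary.
Weak reading: every brewer b with some filled-keg has at least one filled-keg k such that sealed(b,k) ∧ labelled(b,k).
Per brewer: B2:✓  B3:✓  B4:✓  B5:✓  B6:✓
Every brewer in the restrictor has a witness.

True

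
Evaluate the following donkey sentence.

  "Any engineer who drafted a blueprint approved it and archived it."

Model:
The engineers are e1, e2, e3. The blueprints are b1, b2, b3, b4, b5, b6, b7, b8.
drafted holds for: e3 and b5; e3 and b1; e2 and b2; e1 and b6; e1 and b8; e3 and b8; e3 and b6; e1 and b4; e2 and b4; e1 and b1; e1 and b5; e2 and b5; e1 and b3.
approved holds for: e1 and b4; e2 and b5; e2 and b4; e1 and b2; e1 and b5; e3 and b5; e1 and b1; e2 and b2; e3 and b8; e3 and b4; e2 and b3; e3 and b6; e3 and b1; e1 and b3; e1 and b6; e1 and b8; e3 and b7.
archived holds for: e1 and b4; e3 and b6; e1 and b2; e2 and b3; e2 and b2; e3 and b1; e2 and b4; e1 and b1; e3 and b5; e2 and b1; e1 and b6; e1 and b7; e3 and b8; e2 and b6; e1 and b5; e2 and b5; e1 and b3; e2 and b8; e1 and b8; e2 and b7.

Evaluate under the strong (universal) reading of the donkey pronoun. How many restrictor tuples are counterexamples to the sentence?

0

"it" takes "a blueprint" as antecedent — a donkey pronoun bound across the clause boundary.
Strong reading: for every (e,b) with drafted(e,b), approved(e,b) ∧ archived(e,b).
Restrictor pairs: (e1,b1) ✓  (e1,b3) ✓  (e1,b4) ✓  (e1,b5) ✓  (e1,b6) ✓  (e1,b8) ✓  (e2,b2) ✓  (e2,b4) ✓  (e2,b5) ✓  (e3,b1) ✓  (e3,b5) ✓  (e3,b6) ✓  (e3,b8) ✓
Counterexamples (restrictor pairs failing the scope): 0.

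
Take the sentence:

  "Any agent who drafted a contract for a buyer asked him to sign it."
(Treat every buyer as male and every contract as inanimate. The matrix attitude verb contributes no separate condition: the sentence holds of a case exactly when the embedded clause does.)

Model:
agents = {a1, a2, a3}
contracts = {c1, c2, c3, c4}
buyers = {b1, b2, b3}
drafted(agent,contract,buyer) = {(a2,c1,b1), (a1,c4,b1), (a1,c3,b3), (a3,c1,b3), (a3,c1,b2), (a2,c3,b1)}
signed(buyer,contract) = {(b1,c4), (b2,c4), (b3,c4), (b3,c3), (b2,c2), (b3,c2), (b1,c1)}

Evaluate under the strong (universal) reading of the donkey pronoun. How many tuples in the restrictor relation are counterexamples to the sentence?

3

"him" takes "a buyer" as antecedent and "it" takes "a contract"; both are donkey pronouns co-varying with the restrictor.
Strong reading: for every (a,c,b) with drafted(a,c,b), signed(b,c).
Restrictor triples: (a1,c3,b3)→signed(b3,c3) ✓  (a1,c4,b1)→signed(b1,c4) ✓  (a2,c1,b1)→signed(b1,c1) ✓  (a2,c3,b1)→signed(b1,c3) ✗  (a3,c1,b2)→signed(b2,c1) ✗  (a3,c1,b3)→signed(b3,c1) ✗
Counterexamples (restrictor triples failing the scope): 3.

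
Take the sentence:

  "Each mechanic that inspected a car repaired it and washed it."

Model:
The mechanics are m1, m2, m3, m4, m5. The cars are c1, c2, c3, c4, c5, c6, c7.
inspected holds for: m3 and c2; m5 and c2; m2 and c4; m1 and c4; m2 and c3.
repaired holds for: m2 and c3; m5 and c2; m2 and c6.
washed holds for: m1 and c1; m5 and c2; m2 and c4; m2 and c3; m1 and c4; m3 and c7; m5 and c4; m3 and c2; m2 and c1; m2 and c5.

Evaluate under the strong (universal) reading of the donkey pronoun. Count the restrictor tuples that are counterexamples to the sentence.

"it" takes "a car" as antecedent — a donkey pronoun bound across the clause boundary.
Strong reading: for every (m,c) with inspected(m,c), repaired(m,c) ∧ washed(m,c).
Restrictor pairs: (m1,c4) ✗  (m2,c3) ✓  (m2,c4) ✗  (m3,c2) ✗  (m5,c2) ✓
Counterexamples (restrictor pairs failing the scope): 3.

3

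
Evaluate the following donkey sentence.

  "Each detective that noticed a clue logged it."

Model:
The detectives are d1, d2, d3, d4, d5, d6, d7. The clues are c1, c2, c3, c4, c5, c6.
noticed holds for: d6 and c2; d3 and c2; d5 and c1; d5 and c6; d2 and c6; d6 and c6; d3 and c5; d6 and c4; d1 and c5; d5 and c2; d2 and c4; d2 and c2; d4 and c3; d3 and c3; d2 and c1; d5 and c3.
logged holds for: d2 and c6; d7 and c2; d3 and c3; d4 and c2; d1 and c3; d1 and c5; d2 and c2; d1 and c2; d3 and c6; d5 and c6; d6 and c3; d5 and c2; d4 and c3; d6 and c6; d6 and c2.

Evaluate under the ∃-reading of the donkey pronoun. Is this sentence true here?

"it" takes "a clue" as antecedent — a donkey pronoun bound across the clause boundary.
Weak reading: every detective d with some noticed-clue has at least one noticed-clue c such that logged(d,c).
Per detective: d1:✓  d2:✓  d3:✓  d4:✓  d5:✓  d6:✓
Every detective in the restrictor has a witness.

True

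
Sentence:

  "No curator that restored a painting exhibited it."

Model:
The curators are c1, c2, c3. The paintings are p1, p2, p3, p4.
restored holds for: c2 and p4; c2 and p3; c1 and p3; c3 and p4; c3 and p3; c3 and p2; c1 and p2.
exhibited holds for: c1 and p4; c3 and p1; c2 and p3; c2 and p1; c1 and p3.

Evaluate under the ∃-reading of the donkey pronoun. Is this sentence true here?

"it" takes "a painting" as antecedent — a donkey pronoun bound across the clause boundary.
Truth condition: for no (c,p) with restored(c,p) does exhibited(c,p) hold.
Restrictor pairs — does the scope hold? (c1,p2):fails  (c1,p3):holds  (c2,p3):holds  (c2,p4):fails  (c3,p2):fails  (c3,p3):fails  (c3,p4):fails
Scope holds for 2 pair(s), so the sentence is false.

False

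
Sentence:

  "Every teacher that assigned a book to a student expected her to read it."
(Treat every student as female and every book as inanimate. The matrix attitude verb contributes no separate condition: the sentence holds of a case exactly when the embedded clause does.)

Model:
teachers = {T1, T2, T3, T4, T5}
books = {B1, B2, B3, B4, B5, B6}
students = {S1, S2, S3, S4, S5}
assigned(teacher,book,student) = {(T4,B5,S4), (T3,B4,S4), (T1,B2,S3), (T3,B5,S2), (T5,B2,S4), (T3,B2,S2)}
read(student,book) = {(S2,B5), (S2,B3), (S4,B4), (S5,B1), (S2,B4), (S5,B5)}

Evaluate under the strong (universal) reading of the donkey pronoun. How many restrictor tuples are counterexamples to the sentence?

"her" takes "a student" as antecedent and "it" takes "a book"; both are donkey pronouns co-varying with the restrictor.
Strong reading: for every (t,b,s) with assigned(t,b,s), read(s,b).
Restrictor triples: (T1,B2,S3)→read(S3,B2) ✗  (T3,B2,S2)→read(S2,B2) ✗  (T3,B4,S4)→read(S4,B4) ✓  (T3,B5,S2)→read(S2,B5) ✓  (T4,B5,S4)→read(S4,B5) ✗  (T5,B2,S4)→read(S4,B2) ✗
Counterexamples (restrictor triples failing the scope): 4.

4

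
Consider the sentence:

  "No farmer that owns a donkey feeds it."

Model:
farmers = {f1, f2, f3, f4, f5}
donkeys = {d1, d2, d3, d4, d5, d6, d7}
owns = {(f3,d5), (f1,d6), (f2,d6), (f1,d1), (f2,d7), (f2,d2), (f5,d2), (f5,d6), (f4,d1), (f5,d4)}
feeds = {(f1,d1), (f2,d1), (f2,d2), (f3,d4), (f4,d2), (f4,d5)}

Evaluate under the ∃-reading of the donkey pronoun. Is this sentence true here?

"it" takes "a donkey" as antecedent — a donkey pronoun bound across the clause boundary.
Truth condition: for no (f,d) with owns(f,d) does feeds(f,d) hold.
Restrictor pairs — does the scope hold? (f1,d1):holds  (f1,d6):fails  (f2,d2):holds  (f2,d6):fails  (f2,d7):fails  (f3,d5):fails  (f4,d1):fails  (f5,d2):fails  (f5,d4):fails  (f5,d6):fails
Scope holds for 2 pair(s), so the sentence is false.

False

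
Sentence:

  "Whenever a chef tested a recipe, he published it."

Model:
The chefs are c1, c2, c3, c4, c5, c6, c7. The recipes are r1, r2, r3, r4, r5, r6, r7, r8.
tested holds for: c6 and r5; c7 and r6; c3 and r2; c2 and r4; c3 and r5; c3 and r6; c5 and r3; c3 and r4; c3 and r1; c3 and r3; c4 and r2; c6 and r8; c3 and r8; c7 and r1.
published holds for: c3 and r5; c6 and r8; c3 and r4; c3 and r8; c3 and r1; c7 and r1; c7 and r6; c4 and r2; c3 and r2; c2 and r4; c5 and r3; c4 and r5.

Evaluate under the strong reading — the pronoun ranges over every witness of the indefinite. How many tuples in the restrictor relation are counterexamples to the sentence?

3

"it" takes "a recipe" as antecedent — a donkey pronoun bound across the clause boundary.
Strong reading: for every (c,r) with tested(c,r), published(c,r).
Restrictor pairs: (c2,r4) ✓  (c3,r1) ✓  (c3,r2) ✓  (c3,r3) ✗  (c3,r4) ✓  (c3,r5) ✓  (c3,r6) ✗  (c3,r8) ✓  (c4,r2) ✓  (c5,r3) ✓  (c6,r5) ✗  (c6,r8) ✓  (c7,r1) ✓  (c7,r6) ✓
Counterexamples (restrictor pairs failing the scope): 3.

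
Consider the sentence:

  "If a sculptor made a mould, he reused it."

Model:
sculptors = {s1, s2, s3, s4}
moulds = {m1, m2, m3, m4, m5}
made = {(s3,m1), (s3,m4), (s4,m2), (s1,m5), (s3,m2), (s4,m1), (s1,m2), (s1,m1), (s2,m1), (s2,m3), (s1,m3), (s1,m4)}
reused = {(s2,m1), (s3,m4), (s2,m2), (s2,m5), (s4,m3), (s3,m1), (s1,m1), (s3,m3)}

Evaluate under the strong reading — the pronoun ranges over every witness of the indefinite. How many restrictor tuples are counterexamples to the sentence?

"it" takes "a mould" as antecedent — a donkey pronoun bound across the clause boundary.
Strong reading: for every (s,m) with made(s,m), reused(s,m).
Restrictor pairs: (s1,m1) ✓  (s1,m2) ✗  (s1,m3) ✗  (s1,m4) ✗  (s1,m5) ✗  (s2,m1) ✓  (s2,m3) ✗  (s3,m1) ✓  (s3,m2) ✗  (s3,m4) ✓  (s4,m1) ✗  (s4,m2) ✗
Counterexamples (restrictor pairs failing the scope): 8.

8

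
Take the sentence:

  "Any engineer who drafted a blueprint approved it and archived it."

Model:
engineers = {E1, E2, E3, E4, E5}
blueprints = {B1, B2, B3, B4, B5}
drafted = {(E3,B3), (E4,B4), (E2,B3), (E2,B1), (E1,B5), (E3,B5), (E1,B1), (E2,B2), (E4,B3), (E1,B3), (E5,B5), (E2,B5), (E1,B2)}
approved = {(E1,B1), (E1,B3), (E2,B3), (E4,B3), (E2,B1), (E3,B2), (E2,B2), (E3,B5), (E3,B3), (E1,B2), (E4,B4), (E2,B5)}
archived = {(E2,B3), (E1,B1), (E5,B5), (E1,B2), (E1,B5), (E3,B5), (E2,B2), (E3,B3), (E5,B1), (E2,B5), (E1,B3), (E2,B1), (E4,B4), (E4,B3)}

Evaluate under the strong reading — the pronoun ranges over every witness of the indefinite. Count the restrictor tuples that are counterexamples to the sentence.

2

"it" takes "a blueprint" as antecedent — a donkey pronoun bound across the clause boundary.
Strong reading: for every (e,b) with drafted(e,b), approved(e,b) ∧ archived(e,b).
Restrictor pairs: (E1,B1) ✓  (E1,B2) ✓  (E1,B3) ✓  (E1,B5) ✗  (E2,B1) ✓  (E2,B2) ✓  (E2,B3) ✓  (E2,B5) ✓  (E3,B3) ✓  (E3,B5) ✓  (E4,B3) ✓  (E4,B4) ✓  (E5,B5) ✗
Counterexamples (restrictor pairs failing the scope): 2.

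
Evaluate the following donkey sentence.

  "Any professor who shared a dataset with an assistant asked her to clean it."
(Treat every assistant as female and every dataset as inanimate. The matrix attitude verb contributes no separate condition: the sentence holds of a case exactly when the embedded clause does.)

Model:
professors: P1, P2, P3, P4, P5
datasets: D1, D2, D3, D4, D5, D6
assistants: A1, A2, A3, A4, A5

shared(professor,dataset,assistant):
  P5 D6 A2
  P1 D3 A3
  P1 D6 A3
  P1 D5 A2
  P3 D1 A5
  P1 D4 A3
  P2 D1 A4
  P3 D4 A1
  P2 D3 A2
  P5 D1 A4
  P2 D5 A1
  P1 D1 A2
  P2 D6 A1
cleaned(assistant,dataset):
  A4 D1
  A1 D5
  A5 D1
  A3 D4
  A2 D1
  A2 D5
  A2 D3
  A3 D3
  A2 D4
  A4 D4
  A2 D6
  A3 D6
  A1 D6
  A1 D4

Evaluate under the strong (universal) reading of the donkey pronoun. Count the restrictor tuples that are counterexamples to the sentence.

"her" takes "an assistant" as antecedent and "it" takes "a dataset"; both are donkey pronouns co-varying with the restrictor.
Strong reading: for every (p,d,a) with shared(p,d,a), cleaned(a,d).
Restrictor triples: (P1,D1,A2)→cleaned(A2,D1) ✓  (P1,D3,A3)→cleaned(A3,D3) ✓  (P1,D4,A3)→cleaned(A3,D4) ✓  (P1,D5,A2)→cleaned(A2,D5) ✓  (P1,D6,A3)→cleaned(A3,D6) ✓  (P2,D1,A4)→cleaned(A4,D1) ✓  (P2,D3,A2)→cleaned(A2,D3) ✓  (P2,D5,A1)→cleaned(A1,D5) ✓  (P2,D6,A1)→cleaned(A1,D6) ✓  (P3,D1,A5)→cleaned(A5,D1) ✓  (P3,D4,A1)→cleaned(A1,D4) ✓  (P5,D1,A4)→cleaned(A4,D1) ✓  (P5,D6,A2)→cleaned(A2,D6) ✓
Counterexamples (restrictor triples failing the scope): 0.

0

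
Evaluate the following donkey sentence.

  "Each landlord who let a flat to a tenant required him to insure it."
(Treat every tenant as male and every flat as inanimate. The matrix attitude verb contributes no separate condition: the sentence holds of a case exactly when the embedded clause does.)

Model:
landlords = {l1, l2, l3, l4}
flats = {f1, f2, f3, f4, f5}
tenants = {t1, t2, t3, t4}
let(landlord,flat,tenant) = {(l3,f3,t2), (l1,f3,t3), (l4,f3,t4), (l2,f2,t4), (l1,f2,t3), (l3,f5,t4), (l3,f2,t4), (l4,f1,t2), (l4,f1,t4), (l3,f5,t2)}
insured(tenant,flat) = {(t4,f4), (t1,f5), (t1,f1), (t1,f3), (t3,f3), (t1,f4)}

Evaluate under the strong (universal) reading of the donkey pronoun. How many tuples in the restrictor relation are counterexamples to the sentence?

9

"him" takes "a tenant" as antecedent and "it" takes "a flat"; both are donkey pronouns co-varying with the restrictor.
Strong reading: for every (l,f,t) with let(l,f,t), insured(t,f).
Restrictor triples: (l1,f2,t3)→insured(t3,f2) ✗  (l1,f3,t3)→insured(t3,f3) ✓  (l2,f2,t4)→insured(t4,f2) ✗  (l3,f2,t4)→insured(t4,f2) ✗  (l3,f3,t2)→insured(t2,f3) ✗  (l3,f5,t2)→insured(t2,f5) ✗  (l3,f5,t4)→insured(t4,f5) ✗  (l4,f1,t2)→insured(t2,f1) ✗  (l4,f1,t4)→insured(t4,f1) ✗  (l4,f3,t4)→insured(t4,f3) ✗
Counterexamples (restrictor triples failing the scope): 9.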